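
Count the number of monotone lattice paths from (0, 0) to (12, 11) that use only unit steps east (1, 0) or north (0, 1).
Number of paths = 1352078

A monotone lattice path from (0, 0) to (12, 11) consists of 12 east steps and 11 north steps in some order, so it is determined by which 12 of the 23 steps are east. The count is C(23, 12) = 1352078.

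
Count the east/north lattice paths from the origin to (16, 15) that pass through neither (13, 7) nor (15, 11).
Number of paths = 254932595

Inclusion–exclusion. Total paths: C(31, 16) = 300540195. Through P₁: C(20, 13)·C(11, 3) = 12790800. Through P₂: C(26, 15)·C(5, 1) = 38630800. Since P₁ is strictly southwest of P₂, a monotone path through both must visit P₁ then P₂; paths through both = C(20, 13)·C(6, 2)·C(5, 1) = 5814000. Avoid both = 300540195 − 12790800 − 38630800 + 5814000 = 254932595.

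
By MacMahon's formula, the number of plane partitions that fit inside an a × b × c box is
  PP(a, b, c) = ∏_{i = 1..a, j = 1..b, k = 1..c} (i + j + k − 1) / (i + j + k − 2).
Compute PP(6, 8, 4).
PP(6, 8, 4) = 90474964580

Evaluate the triple product over i = 1..6, j = 1..8, k = 1..4. The factors are (2/1) · (3/2) · (4/3) · (5/4) · (3/2) · (4/3) · (5/4) · (6/5) · … (192 factors total). The numerators and denominators telescope so the product is an integer; carrying out the multiplication exactly gives PP(6, 8, 4) = 90474964580.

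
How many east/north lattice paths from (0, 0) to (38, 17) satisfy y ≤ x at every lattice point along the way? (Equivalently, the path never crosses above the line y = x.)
Number of paths = 38499031112850

By the reflection principle (André's argument), the number of monotone paths to (38, 17) with n ≤ m that never go above y = x is C(55, 38) − C(55, 39) = 68248282427325 − 29749251314475 = 38499031112850.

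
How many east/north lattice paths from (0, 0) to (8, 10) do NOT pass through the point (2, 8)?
Number of paths = 42498

Total paths from (0, 0) to (8, 10): C(18, 8) = 43758. Paths through (2, 8): (paths (0, 0) → (2, 8)) × (paths (2, 8) → (8, 10)) = C(10, 2) · C(8, 6) = 45 · 28 = 1260. Avoidance count = 43758 − 1260 = 42498.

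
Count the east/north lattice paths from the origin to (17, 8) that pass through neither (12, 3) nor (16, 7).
Number of paths = 540301

Inclusion–exclusion. Total paths: C(25, 17) = 1081575. Through P₁: C(15, 12)·C(10, 5) = 114660. Through P₂: C(23, 16)·C(2, 1) = 490314. Since P₁ is strictly southwest of P₂, a monotone path through both must visit P₁ then P₂; paths through both = C(15, 12)·C(8, 4)·C(2, 1) = 63700. Avoid both = 1081575 − 114660 − 490314 + 63700 = 540301.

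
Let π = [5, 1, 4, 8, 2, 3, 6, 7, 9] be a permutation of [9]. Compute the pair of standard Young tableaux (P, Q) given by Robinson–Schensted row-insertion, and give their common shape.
P = [1, 2, 3, 6, 7, 9] / [4, 8] / [5];  Q = [1, 3, 4, 7, 8, 9] / [2, 6] / [5];  common shape = (6, 2, 1)

Row-insert the values π_1, π_2, … into P one at a time, bumping the leftmost entry strictly greater than the inserted value down to the next row. The recording tableau Q records, in position (i, j), the step at which that cell was added to P.
  Insert 5 (step 1): P = [5];  Q = [1]
  Insert 1 (step 2): P = [1] / [5];  Q = [1] / [2]
  Insert 4 (step 3): P = [1, 4] / [5];  Q = [1, 3] / [2]
  Insert 8 (step 4): P = [1, 4, 8] / [5];  Q = [1, 3, 4] / [2]
  Insert 2 (step 5): P = [1, 2, 8] / [4] / [5];  Q = [1, 3, 4] / [2] / [5]
  Insert 3 (step 6): P = [1, 2, 3] / [4, 8] / [5];  Q = [1, 3, 4] / [2, 6] / [5]
  Insert 6 (step 7): P = [1, 2, 3, 6] / [4, 8] / [5];  Q = [1, 3, 4, 7] / [2, 6] / [5]
  Insert 7 (step 8): P = [1, 2, 3, 6, 7] / [4, 8] / [5];  Q = [1, 3, 4, 7, 8] / [2, 6] / [5]
  Insert 9 (step 9): P = [1, 2, 3, 6, 7, 9] / [4, 8] / [5];  Q = [1, 3, 4, 7, 8, 9] / [2, 6] / [5]
Final shape: (6, 2, 1).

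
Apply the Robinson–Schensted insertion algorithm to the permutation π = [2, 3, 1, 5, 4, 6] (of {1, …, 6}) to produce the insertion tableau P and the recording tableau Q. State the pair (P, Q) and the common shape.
P = [1, 3, 4, 6] / [2, 5];  Q = [1, 2, 4, 6] / [3, 5];  common shape = (4, 2)

Row-insert the values π_1, π_2, … into P one at a time, bumping the leftmost entry strictly greater than the inserted value down to the next row. The recording tableau Q records, in position (i, j), the step at which that cell was added to P.
  Insert 2 (step 1): P = [2];  Q = [1]
  Insert 3 (step 2): P = [2, 3];  Q = [1, 2]
  Insert 1 (step 3): P = [1, 3] / [2];  Q = [1, 2] / [3]
  Insert 5 (step 4): P = [1, 3, 5] / [2];  Q = [1, 2, 4] / [3]
  Insert 4 (step 5): P = [1, 3, 4] / [2, 5];  Q = [1, 2, 4] / [3, 5]
  Insert 6 (step 6): P = [1, 3, 4, 6] / [2, 5];  Q = [1, 2, 4, 6] / [3, 5]
Final shape: (4, 2).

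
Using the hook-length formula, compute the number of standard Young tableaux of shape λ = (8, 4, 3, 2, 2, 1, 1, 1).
# SYT of shape (8, 4, 3, 2, 2, 1, 1, 1) = 2851708860

Hook-length formula: f^λ = n! / Π hook(c), product over all cells c of the Young diagram. For λ = (8, 4, 3, 2, 2, 1, 1, 1), n = 22 boxes. Hook lengths by row (left-to-right, top-to-bottom): [15, 11, 8, 6, 4, 3, 2, 1]; [10, 6, 3, 1]; [8, 4, 1]; [6, 2]; [5, 1]; [3]; [2]; [1]. Product of hooks = 394149888000. So f^λ = 22! / 394149888000 = 1124000727777607680000 / 394149888000 = 2851708860.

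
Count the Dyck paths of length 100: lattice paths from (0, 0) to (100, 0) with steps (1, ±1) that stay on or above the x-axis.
C_50 = 1978261657756160653623774456

These Dyck paths are counted by the Catalan number C_n = (1/(n + 1)) · C(2n, n). For n = 50: C_50 = (1/51) · C(100, 50) = 100891344545564193334812497256/51 = 1978261657756160653623774456.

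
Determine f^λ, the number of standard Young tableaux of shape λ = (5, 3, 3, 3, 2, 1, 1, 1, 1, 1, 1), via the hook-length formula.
# SYT of shape (5, 3, 3, 3, 2, 1, 1, 1, 1, 1, 1) = 285170886

Hook-length formula: f^λ = n! / Π hook(c), product over all cells c of the Young diagram. For λ = (5, 3, 3, 3, 2, 1, 1, 1, 1, 1, 1), n = 22 boxes. Hook lengths by row (left-to-right, top-to-bottom): [15, 8, 6, 2, 1]; [12, 5, 3]; [11, 4, 2]; [10, 3, 1]; [8, 1]; [6]; [5]; [4]; [3]; [2]; [1]. Product of hooks = 3941498880000. So f^λ = 22! / 3941498880000 = 1124000727777607680000 / 3941498880000 = 285170886.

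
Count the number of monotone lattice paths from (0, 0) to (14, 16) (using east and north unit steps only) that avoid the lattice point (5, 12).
Number of paths = 140998255

Total paths from (0, 0) to (14, 16): C(30, 14) = 145422675. Paths through (5, 12): (paths (0, 0) → (5, 12)) × (paths (5, 12) → (14, 16)) = C(17, 5) · C(13, 9) = 6188 · 715 = 4424420. Avoidance count = 145422675 − 4424420 = 140998255.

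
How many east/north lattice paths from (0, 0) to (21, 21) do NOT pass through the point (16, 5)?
Number of paths = 537843792639

Total paths from (0, 0) to (21, 21): C(42, 21) = 538257874440. Paths through (16, 5): (paths (0, 0) → (16, 5)) × (paths (16, 5) → (21, 21)) = C(21, 16) · C(21, 5) = 20349 · 20349 = 414081801. Avoidance count = 538257874440 − 414081801 = 537843792639.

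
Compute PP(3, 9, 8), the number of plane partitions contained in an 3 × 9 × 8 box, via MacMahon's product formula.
PP(3, 9, 8) = 198520691512

Evaluate the triple product over i = 1..3, j = 1..9, k = 1..8. The factors are (2/1) · (3/2) · (4/3) · (5/4) · (6/5) · (7/6) · (8/7) · (9/8) · … (216 factors total). The numerators and denominators telescope so the product is an integer; carrying out the multiplication exactly gives PP(3, 9, 8) = 198520691512.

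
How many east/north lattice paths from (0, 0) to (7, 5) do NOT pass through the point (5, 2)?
Number of paths = 582

Total paths from (0, 0) to (7, 5): C(12, 7) = 792. Paths through (5, 2): (paths (0, 0) → (5, 2)) × (paths (5, 2) → (7, 5)) = C(7, 5) · C(5, 2) = 21 · 10 = 210. Avoidance count = 792 − 210 = 582.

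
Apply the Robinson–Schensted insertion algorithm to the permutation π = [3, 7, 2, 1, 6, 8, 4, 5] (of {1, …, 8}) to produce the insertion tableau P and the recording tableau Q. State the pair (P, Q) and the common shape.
P = [1, 4, 5] / [2, 6, 8] / [3, 7];  Q = [1, 2, 6] / [3, 5, 8] / [4, 7];  common shape = (3, 3, 2)

Row-insert the values π_1, π_2, … into P one at a time, bumping the leftmost entry strictly greater than the inserted value down to the next row. The recording tableau Q records, in position (i, j), the step at which that cell was added to P.
  Insert 3 (step 1): P = [3];  Q = [1]
  Insert 7 (step 2): P = [3, 7];  Q = [1, 2]
  Insert 2 (step 3): P = [2, 7] / [3];  Q = [1, 2] / [3]
  Insert 1 (step 4): P = [1, 7] / [2] / [3];  Q = [1, 2] / [3] / [4]
  Insert 6 (step 5): P = [1, 6] / [2, 7] / [3];  Q = [1, 2] / [3, 5] / [4]
  Insert 8 (step 6): P = [1, 6, 8] / [2, 7] / [3];  Q = [1, 2, 6] / [3, 5] / [4]
  Insert 4 (step 7): P = [1, 4, 8] / [2, 6] / [3, 7];  Q = [1, 2, 6] / [3, 5] / [4, 7]
  Insert 5 (step 8): P = [1, 4, 5] / [2, 6, 8] / [3, 7];  Q = [1, 2, 6] / [3, 5, 8] / [4, 7]
Final shape: (3, 3, 2).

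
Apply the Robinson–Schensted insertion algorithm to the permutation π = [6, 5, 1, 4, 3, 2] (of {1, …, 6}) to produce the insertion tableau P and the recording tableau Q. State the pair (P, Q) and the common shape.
P = [1, 2] / [3] / [4] / [5] / [6];  Q = [1, 4] / [2] / [3] / [5] / [6];  common shape = (2, 1, 1, 1, 1)

Row-insert the values π_1, π_2, … into P one at a time, bumping the leftmost entry strictly greater than the inserted value down to the next row. The recording tableau Q records, in position (i, j), the step at which that cell was added to P.
  Insert 6 (step 1): P = [6];  Q = [1]
  Insert 5 (step 2): P = [5] / [6];  Q = [1] / [2]
  Insert 1 (step 3): P = [1] / [5] / [6];  Q = [1] / [2] / [3]
  Insert 4 (step 4): P = [1, 4] / [5] / [6];  Q = [1, 4] / [2] / [3]
  Insert 3 (step 5): P = [1, 3] / [4] / [5] / [6];  Q = [1, 4] / [2] / [3] / [5]
  Insert 2 (step 6): P = [1, 2] / [3] / [4] / [5] / [6];  Q = [1, 4] / [2] / [3] / [5] / [6]
Final shape: (2, 1, 1, 1, 1).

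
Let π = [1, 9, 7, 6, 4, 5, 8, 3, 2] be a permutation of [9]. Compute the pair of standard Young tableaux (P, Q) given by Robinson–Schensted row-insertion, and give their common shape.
P = [1, 2, 5, 8] / [3] / [4] / [6] / [7] / [9];  Q = [1, 2, 6, 7] / [3] / [4] / [5] / [8] / [9];  common shape = (4, 1, 1, 1, 1, 1)

Row-insert the values π_1, π_2, … into P one at a time, bumping the leftmost entry strictly greater than the inserted value down to the next row. The recording tableau Q records, in position (i, j), the step at which that cell was added to P.
  Insert 1 (step 1): P = [1];  Q = [1]
  Insert 9 (step 2): P = [1, 9];  Q = [1, 2]
  Insert 7 (step 3): P = [1, 7] / [9];  Q = [1, 2] / [3]
  Insert 6 (step 4): P = [1, 6] / [7] / [9];  Q = [1, 2] / [3] / [4]
  Insert 4 (step 5): P = [1, 4] / [6] / [7] / [9];  Q = [1, 2] / [3] / [4] / [5]
  Insert 5 (step 6): P = [1, 4, 5] / [6] / [7] / [9];  Q = [1, 2, 6] / [3] / [4] / [5]
  Insert 8 (step 7): P = [1, 4, 5, 8] / [6] / [7] / [9];  Q = [1, 2, 6, 7] / [3] / [4] / [5]
  Insert 3 (step 8): P = [1, 3, 5, 8] / [4] / [6] / [7] / [9];  Q = [1, 2, 6, 7] / [3] / [4] / [5] / [8]
  Insert 2 (step 9): P = [1, 2, 5, 8] / [3] / [4] / [6] / [7] / [9];  Q = [1, 2, 6, 7] / [3] / [4] / [5] / [8] / [9]
Final shape: (4, 1, 1, 1, 1, 1).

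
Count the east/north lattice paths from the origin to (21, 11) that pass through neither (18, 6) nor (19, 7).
Number of paths = 115657984

Inclusion–exclusion. Total paths: C(32, 21) = 129024480. Through P₁: C(24, 18)·C(8, 3) = 7537376. Through P₂: C(26, 19)·C(6, 2) = 9867000. Since P₁ is strictly southwest of P₂, a monotone path through both must visit P₁ then P₂; paths through both = C(24, 18)·C(2, 1)·C(6, 2) = 4037880. Avoid both = 129024480 − 7537376 − 9867000 + 4037880 = 115657984.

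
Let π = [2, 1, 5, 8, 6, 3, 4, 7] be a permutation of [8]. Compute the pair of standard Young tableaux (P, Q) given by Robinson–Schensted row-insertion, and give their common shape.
P = [1, 3, 4, 7] / [2, 5, 6] / [8];  Q = [1, 3, 4, 8] / [2, 5, 7] / [6];  common shape = (4, 3, 1)

Row-insert the values π_1, π_2, … into P one at a time, bumping the leftmost entry strictly greater than the inserted value down to the next row. The recording tableau Q records, in position (i, j), the step at which that cell was added to P.
  Insert 2 (step 1): P = [2];  Q = [1]
  Insert 1 (step 2): P = [1] / [2];  Q = [1] / [2]
  Insert 5 (step 3): P = [1, 5] / [2];  Q = [1, 3] / [2]
  Insert 8 (step 4): P = [1, 5, 8] / [2];  Q = [1, 3, 4] / [2]
  Insert 6 (step 5): P = [1, 5, 6] / [2, 8];  Q = [1, 3, 4] / [2, 5]
  Insert 3 (step 6): P = [1, 3, 6] / [2, 5] / [8];  Q = [1, 3, 4] / [2, 5] / [6]
  Insert 4 (step 7): P = [1, 3, 4] / [2, 5, 6] / [8];  Q = [1, 3, 4] / [2, 5, 7] / [6]
  Insert 7 (step 8): P = [1, 3, 4, 7] / [2, 5, 6] / [8];  Q = [1, 3, 4, 8] / [2, 5, 7] / [6]
Final shape: (4, 3, 1).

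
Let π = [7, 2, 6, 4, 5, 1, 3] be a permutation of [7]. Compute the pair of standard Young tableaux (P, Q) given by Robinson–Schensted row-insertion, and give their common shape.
P = [1, 3, 5] / [2, 4] / [6] / [7];  Q = [1, 3, 5] / [2, 7] / [4] / [6];  common shape = (3, 2, 1, 1)

Row-insert the values π_1, π_2, … into P one at a time, bumping the leftmost entry strictly greater than the inserted value down to the next row. The recording tableau Q records, in position (i, j), the step at which that cell was added to P.
  Insert 7 (step 1): P = [7];  Q = [1]
  Insert 2 (step 2): P = [2] / [7];  Q = [1] / [2]
  Insert 6 (step 3): P = [2, 6] / [7];  Q = [1, 3] / [2]
  Insert 4 (step 4): P = [2, 4] / [6] / [7];  Q = [1, 3] / [2] / [4]
  Insert 5 (step 5): P = [2, 4, 5] / [6] / [7];  Q = [1, 3, 5] / [2] / [4]
  Insert 1 (step 6): P = [1, 4, 5] / [2] / [6] / [7];  Q = [1, 3, 5] / [2] / [4] / [6]
  Insert 3 (step 7): P = [1, 3, 5] / [2, 4] / [6] / [7];  Q = [1, 3, 5] / [2, 7] / [4] / [6]
Final shape: (3, 2, 1, 1).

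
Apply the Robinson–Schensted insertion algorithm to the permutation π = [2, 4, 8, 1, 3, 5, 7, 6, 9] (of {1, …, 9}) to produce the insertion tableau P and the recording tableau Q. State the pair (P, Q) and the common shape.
P = [1, 3, 5, 6, 9] / [2, 4, 7] / [8];  Q = [1, 2, 3, 7, 9] / [4, 5, 6] / [8];  common shape = (5, 3, 1)

Row-insert the values π_1, π_2, … into P one at a time, bumping the leftmost entry strictly greater than the inserted value down to the next row. The recording tableau Q records, in position (i, j), the step at which that cell was added to P.
  Insert 2 (step 1): P = [2];  Q = [1]
  Insert 4 (step 2): P = [2, 4];  Q = [1, 2]
  Insert 8 (step 3): P = [2, 4, 8];  Q = [1, 2, 3]
  Insert 1 (step 4): P = [1, 4, 8] / [2];  Q = [1, 2, 3] / [4]
  Insert 3 (step 5): P = [1, 3, 8] / [2, 4];  Q = [1, 2, 3] / [4, 5]
  Insert 5 (step 6): P = [1, 3, 5] / [2, 4, 8];  Q = [1, 2, 3] / [4, 5, 6]
  Insert 7 (step 7): P = [1, 3, 5, 7] / [2, 4, 8];  Q = [1, 2, 3, 7] / [4, 5, 6]
  Insert 6 (step 8): P = [1, 3, 5, 6] / [2, 4, 7] / [8];  Q = [1, 2, 3, 7] / [4, 5, 6] / [8]
  Insert 9 (step 9): P = [1, 3, 5, 6, 9] / [2, 4, 7] / [8];  Q = [1, 2, 3, 7, 9] / [4, 5, 6] / [8]
Final shape: (5, 3, 1).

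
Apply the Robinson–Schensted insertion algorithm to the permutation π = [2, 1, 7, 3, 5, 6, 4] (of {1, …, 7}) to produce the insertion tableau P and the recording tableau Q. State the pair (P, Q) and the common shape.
P = [1, 3, 4, 6] / [2, 5] / [7];  Q = [1, 3, 5, 6] / [2, 4] / [7];  common shape = (4, 2, 1)

Row-insert the values π_1, π_2, … into P one at a time, bumping the leftmost entry strictly greater than the inserted value down to the next row. The recording tableau Q records, in position (i, j), the step at which that cell was added to P.
  Insert 2 (step 1): P = [2];  Q = [1]
  Insert 1 (step 2): P = [1] / [2];  Q = [1] / [2]
  Insert 7 (step 3): P = [1, 7] / [2];  Q = [1, 3] / [2]
  Insert 3 (step 4): P = [1, 3] / [2, 7];  Q = [1, 3] / [2, 4]
  Insert 5 (step 5): P = [1, 3, 5] / [2, 7];  Q = [1, 3, 5] / [2, 4]
  Insert 6 (step 6): P = [1, 3, 5, 6] / [2, 7];  Q = [1, 3, 5, 6] / [2, 4]
  Insert 4 (step 7): P = [1, 3, 4, 6] / [2, 5] / [7];  Q = [1, 3, 5, 6] / [2, 4] / [7]
Final shape: (4, 2, 1).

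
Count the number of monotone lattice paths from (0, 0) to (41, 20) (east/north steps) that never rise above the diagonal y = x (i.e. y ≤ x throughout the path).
Number of paths = 3266814940064445

By the reflection principle (André's argument), the number of monotone paths to (41, 20) with n ≤ m that never go above y = x is C(61, 41) − C(61, 42) = 6236646703759395 − 2969831763694950 = 3266814940064445.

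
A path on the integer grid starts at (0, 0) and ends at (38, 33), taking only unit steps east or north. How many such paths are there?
Number of paths = 187265264199657100730

A monotone lattice path from (0, 0) to (38, 33) consists of 38 east steps and 33 north steps in some order, so it is determined by which 38 of the 71 steps are east. The count is C(71, 38) = 187265264199657100730.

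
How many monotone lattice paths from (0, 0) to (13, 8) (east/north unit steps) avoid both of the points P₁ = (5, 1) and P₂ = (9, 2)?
Number of paths = 159630

Inclusion–exclusion. Total paths: C(21, 13) = 203490. Through P₁: C(6, 5)·C(15, 8) = 38610. Through P₂: C(11, 9)·C(10, 4) = 11550. Since P₁ is strictly southwest of P₂, a monotone path through both must visit P₁ then P₂; paths through both = C(6, 5)·C(5, 4)·C(10, 4) = 6300. Avoid both = 203490 − 38610 − 11550 + 6300 = 159630.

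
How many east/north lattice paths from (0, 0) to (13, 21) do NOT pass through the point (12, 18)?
Number of paths = 582010860

Total paths from (0, 0) to (13, 21): C(34, 13) = 927983760. Paths through (12, 18): (paths (0, 0) → (12, 18)) × (paths (12, 18) → (13, 21)) = C(30, 12) · C(4, 1) = 86493225 · 4 = 345972900. Avoidance count = 927983760 − 345972900 = 582010860.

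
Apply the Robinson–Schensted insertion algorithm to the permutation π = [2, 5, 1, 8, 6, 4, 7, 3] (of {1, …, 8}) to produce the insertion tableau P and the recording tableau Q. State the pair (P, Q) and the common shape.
P = [1, 3, 6, 7] / [2, 4] / [5] / [8];  Q = [1, 2, 4, 7] / [3, 5] / [6] / [8];  common shape = (4, 2, 1, 1)

Row-insert the values π_1, π_2, … into P one at a time, bumping the leftmost entry strictly greater than the inserted value down to the next row. The recording tableau Q records, in position (i, j), the step at which that cell was added to P.
  Insert 2 (step 1): P = [2];  Q = [1]
  Insert 5 (step 2): P = [2, 5];  Q = [1, 2]
  Insert 1 (step 3): P = [1, 5] / [2];  Q = [1, 2] / [3]
  Insert 8 (step 4): P = [1, 5, 8] / [2];  Q = [1, 2, 4] / [3]
  Insert 6 (step 5): P = [1, 5, 6] / [2, 8];  Q = [1, 2, 4] / [3, 5]
  Insert 4 (step 6): P = [1, 4, 6] / [2, 5] / [8];  Q = [1, 2, 4] / [3, 5] / [6]
  Insert 7 (step 7): P = [1, 4, 6, 7] / [2, 5] / [8];  Q = [1, 2, 4, 7] / [3, 5] / [6]
  Insert 3 (step 8): P = [1, 3, 6, 7] / [2, 4] / [5] / [8];  Q = [1, 2, 4, 7] / [3, 5] / [6] / [8]
Final shape: (4, 2, 1, 1).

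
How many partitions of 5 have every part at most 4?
p(5, parts ≤ 4) = 6

Partitions of 5 with all parts ≤ 4: 4+1, 3+2, 3+1+1, 2+2+1, 2+1+1+1, 1+1+1+1+1. Count = 6.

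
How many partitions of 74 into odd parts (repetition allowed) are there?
p_odd(74) = 44046

Enumerate partitions using only odd parts via the recurrence o(n, m) = o(n, m−2) + o(n−m, m) over odd m, starting from the largest odd part ≤ n. This gives p_odd(74) = 44046. (Euler's theorem: equals the count of distinct-part partitions.)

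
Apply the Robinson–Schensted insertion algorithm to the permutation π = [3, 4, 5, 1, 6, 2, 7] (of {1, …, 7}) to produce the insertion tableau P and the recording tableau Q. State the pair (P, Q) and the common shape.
P = [1, 2, 5, 6, 7] / [3, 4];  Q = [1, 2, 3, 5, 7] / [4, 6];  common shape = (5, 2)

Row-insert the values π_1, π_2, … into P one at a time, bumping the leftmost entry strictly greater than the inserted value down to the next row. The recording tableau Q records, in position (i, j), the step at which that cell was added to P.
  Insert 3 (step 1): P = [3];  Q = [1]
  Insert 4 (step 2): P = [3, 4];  Q = [1, 2]
  Insert 5 (step 3): P = [3, 4, 5];  Q = [1, 2, 3]
  Insert 1 (step 4): P = [1, 4, 5] / [3];  Q = [1, 2, 3] / [4]
  Insert 6 (step 5): P = [1, 4, 5, 6] / [3];  Q = [1, 2, 3, 5] / [4]
  Insert 2 (step 6): P = [1, 2, 5, 6] / [3, 4];  Q = [1, 2, 3, 5] / [4, 6]
  Insert 7 (step 7): P = [1, 2, 5, 6, 7] / [3, 4];  Q = [1, 2, 3, 5, 7] / [4, 6]
Final shape: (5, 2).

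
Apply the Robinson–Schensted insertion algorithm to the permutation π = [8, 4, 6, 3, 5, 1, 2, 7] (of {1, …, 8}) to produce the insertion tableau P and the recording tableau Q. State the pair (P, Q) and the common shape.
P = [1, 2, 7] / [3, 5] / [4, 6] / [8];  Q = [1, 3, 8] / [2, 5] / [4, 7] / [6];  common shape = (3, 2, 2, 1)

Row-insert the values π_1, π_2, … into P one at a time, bumping the leftmost entry strictly greater than the inserted value down to the next row. The recording tableau Q records, in position (i, j), the step at which that cell was added to P.
  Insert 8 (step 1): P = [8];  Q = [1]
  Insert 4 (step 2): P = [4] / [8];  Q = [1] / [2]
  Insert 6 (step 3): P = [4, 6] / [8];  Q = [1, 3] / [2]
  Insert 3 (step 4): P = [3, 6] / [4] / [8];  Q = [1, 3] / [2] / [4]
  Insert 5 (step 5): P = [3, 5] / [4, 6] / [8];  Q = [1, 3] / [2, 5] / [4]
  Insert 1 (step 6): P = [1, 5] / [3, 6] / [4] / [8];  Q = [1, 3] / [2, 5] / [4] / [6]
  Insert 2 (step 7): P = [1, 2] / [3, 5] / [4, 6] / [8];  Q = [1, 3] / [2, 5] / [4, 7] / [6]
  Insert 7 (step 8): P = [1, 2, 7] / [3, 5] / [4, 6] / [8];  Q = [1, 3, 8] / [2, 5] / [4, 7] / [6]
Final shape: (3, 2, 2, 1).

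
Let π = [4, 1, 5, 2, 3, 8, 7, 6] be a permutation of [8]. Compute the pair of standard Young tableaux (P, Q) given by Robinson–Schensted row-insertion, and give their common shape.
P = [1, 2, 3, 6] / [4, 5, 7] / [8];  Q = [1, 3, 5, 6] / [2, 4, 7] / [8];  common shape = (4, 3, 1)

Row-insert the values π_1, π_2, … into P one at a time, bumping the leftmost entry strictly greater than the inserted value down to the next row. The recording tableau Q records, in position (i, j), the step at which that cell was added to P.
  Insert 4 (step 1): P = [4];  Q = [1]
  Insert 1 (step 2): P = [1] / [4];  Q = [1] / [2]
  Insert 5 (step 3): P = [1, 5] / [4];  Q = [1, 3] / [2]
  Insert 2 (step 4): P = [1, 2] / [4, 5];  Q = [1, 3] / [2, 4]
  Insert 3 (step 5): P = [1, 2, 3] / [4, 5];  Q = [1, 3, 5] / [2, 4]
  Insert 8 (step 6): P = [1, 2, 3, 8] / [4, 5];  Q = [1, 3, 5, 6] / [2, 4]
  Insert 7 (step 7): P = [1, 2, 3, 7] / [4, 5, 8];  Q = [1, 3, 5, 6] / [2, 4, 7]
  Insert 6 (step 8): P = [1, 2, 3, 6] / [4, 5, 7] / [8];  Q = [1, 3, 5, 6] / [2, 4, 7] / [8]
Final shape: (4, 3, 1).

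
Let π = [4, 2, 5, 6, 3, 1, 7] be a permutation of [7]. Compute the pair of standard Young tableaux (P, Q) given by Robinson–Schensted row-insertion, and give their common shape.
P = [1, 3, 6, 7] / [2, 5] / [4];  Q = [1, 3, 4, 7] / [2, 5] / [6];  common shape = (4, 2, 1)

Row-insert the values π_1, π_2, … into P one at a time, bumping the leftmost entry strictly greater than the inserted value down to the next row. The recording tableau Q records, in position (i, j), the step at which that cell was added to P.
  Insert 4 (step 1): P = [4];  Q = [1]
  Insert 2 (step 2): P = [2] / [4];  Q = [1] / [2]
  Insert 5 (step 3): P = [2, 5] / [4];  Q = [1, 3] / [2]
  Insert 6 (step 4): P = [2, 5, 6] / [4];  Q = [1, 3, 4] / [2]
  Insert 3 (step 5): P = [2, 3, 6] / [4, 5];  Q = [1, 3, 4] / [2, 5]
  Insert 1 (step 6): P = [1, 3, 6] / [2, 5] / [4];  Q = [1, 3, 4] / [2, 5] / [6]
  Insert 7 (step 7): P = [1, 3, 6, 7] / [2, 5] / [4];  Q = [1, 3, 4, 7] / [2, 5] / [6]
Final shape: (4, 2, 1).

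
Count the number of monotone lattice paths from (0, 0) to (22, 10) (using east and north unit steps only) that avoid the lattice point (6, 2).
Number of paths = 43919052

Total paths from (0, 0) to (22, 10): C(32, 22) = 64512240. Paths through (6, 2): (paths (0, 0) → (6, 2)) × (paths (6, 2) → (22, 10)) = C(8, 6) · C(24, 16) = 28 · 735471 = 20593188. Avoidance count = 64512240 − 20593188 = 43919052.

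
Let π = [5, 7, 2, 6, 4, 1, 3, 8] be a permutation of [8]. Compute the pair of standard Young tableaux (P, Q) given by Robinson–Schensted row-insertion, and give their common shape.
P = [1, 3, 8] / [2, 4] / [5, 6] / [7];  Q = [1, 2, 8] / [3, 4] / [5, 7] / [6];  common shape = (3, 2, 2, 1)

Row-insert the values π_1, π_2, … into P one at a time, bumping the leftmost entry strictly greater than the inserted value down to the next row. The recording tableau Q records, in position (i, j), the step at which that cell was added to P.
  Insert 5 (step 1): P = [5];  Q = [1]
  Insert 7 (step 2): P = [5, 7];  Q = [1, 2]
  Insert 2 (step 3): P = [2, 7] / [5];  Q = [1, 2] / [3]
  Insert 6 (step 4): P = [2, 6] / [5, 7];  Q = [1, 2] / [3, 4]
  Insert 4 (step 5): P = [2, 4] / [5, 6] / [7];  Q = [1, 2] / [3, 4] / [5]
  Insert 1 (step 6): P = [1, 4] / [2, 6] / [5] / [7];  Q = [1, 2] / [3, 4] / [5] / [6]
  Insert 3 (step 7): P = [1, 3] / [2, 4] / [5, 6] / [7];  Q = [1, 2] / [3, 4] / [5, 7] / [6]
  Insert 8 (step 8): P = [1, 3, 8] / [2, 4] / [5, 6] / [7];  Q = [1, 2, 8] / [3, 4] / [5, 7] / [6]
Final shape: (3, 2, 2, 1).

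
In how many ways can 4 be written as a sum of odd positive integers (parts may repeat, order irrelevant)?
p_odd(4) = 2

Partitions of 4 using only odd parts 1, 3, 5, …: 3+1, 1+1+1+1. There are 2. (Euler: this equals q(4), the number of distinct-part partitions.)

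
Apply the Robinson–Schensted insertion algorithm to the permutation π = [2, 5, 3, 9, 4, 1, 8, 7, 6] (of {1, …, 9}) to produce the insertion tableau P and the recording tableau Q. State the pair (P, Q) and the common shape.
P = [1, 3, 4, 6] / [2, 7] / [5, 8] / [9];  Q = [1, 2, 4, 7] / [3, 5] / [6, 8] / [9];  common shape = (4, 2, 2, 1)

Row-insert the values π_1, π_2, … into P one at a time, bumping the leftmost entry strictly greater than the inserted value down to the next row. The recording tableau Q records, in position (i, j), the step at which that cell was added to P.
  Insert 2 (step 1): P = [2];  Q = [1]
  Insert 5 (step 2): P = [2, 5];  Q = [1, 2]
  Insert 3 (step 3): P = [2, 3] / [5];  Q = [1, 2] / [3]
  Insert 9 (step 4): P = [2, 3, 9] / [5];  Q = [1, 2, 4] / [3]
  Insert 4 (step 5): P = [2, 3, 4] / [5, 9];  Q = [1, 2, 4] / [3, 5]
  Insert 1 (step 6): P = [1, 3, 4] / [2, 9] / [5];  Q = [1, 2, 4] / [3, 5] / [6]
  Insert 8 (step 7): P = [1, 3, 4, 8] / [2, 9] / [5];  Q = [1, 2, 4, 7] / [3, 5] / [6]
  Insert 7 (step 8): P = [1, 3, 4, 7] / [2, 8] / [5, 9];  Q = [1, 2, 4, 7] / [3, 5] / [6, 8]
  Insert 6 (step 9): P = [1, 3, 4, 6] / [2, 7] / [5, 8] / [9];  Q = [1, 2, 4, 7] / [3, 5] / [6, 8] / [9]
Final shape: (4, 2, 2, 1).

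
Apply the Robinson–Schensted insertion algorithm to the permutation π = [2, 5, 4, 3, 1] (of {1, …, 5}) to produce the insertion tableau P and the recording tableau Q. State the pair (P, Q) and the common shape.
P = [1, 3] / [2] / [4] / [5];  Q = [1, 2] / [3] / [4] / [5];  common shape = (2, 1, 1, 1)

Row-insert the values π_1, π_2, … into P one at a time, bumping the leftmost entry strictly greater than the inserted value down to the next row. The recording tableau Q records, in position (i, j), the step at which that cell was added to P.
  Insert 2 (step 1): P = [2];  Q = [1]
  Insert 5 (step 2): P = [2, 5];  Q = [1, 2]
  Insert 4 (step 3): P = [2, 4] / [5];  Q = [1, 2] / [3]
  Insert 3 (step 4): P = [2, 3] / [4] / [5];  Q = [1, 2] / [3] / [4]
  Insert 1 (step 5): P = [1, 3] / [2] / [4] / [5];  Q = [1, 2] / [3] / [4] / [5]
Final shape: (2, 1, 1, 1).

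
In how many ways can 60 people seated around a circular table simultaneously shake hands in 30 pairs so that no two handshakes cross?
C_30 = 3814986502092304

These noncrossing handshakes are counted by the Catalan number C_n = (1/(n + 1)) · C(2n, n). For n = 30: C_30 = (1/31) · C(60, 30) = 118264581564861424/31 = 3814986502092304.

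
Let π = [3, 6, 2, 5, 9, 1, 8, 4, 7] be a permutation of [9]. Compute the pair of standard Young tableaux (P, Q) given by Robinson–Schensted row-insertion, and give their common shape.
P = [1, 4, 7] / [2, 5, 8] / [3, 6, 9];  Q = [1, 2, 5] / [3, 4, 7] / [6, 8, 9];  common shape = (3, 3, 3)

Row-insert the values π_1, π_2, … into P one at a time, bumping the leftmost entry strictly greater than the inserted value down to the next row. The recording tableau Q records, in position (i, j), the step at which that cell was added to P.
  Insert 3 (step 1): P = [3];  Q = [1]
  Insert 6 (step 2): P = [3, 6];  Q = [1, 2]
  Insert 2 (step 3): P = [2, 6] / [3];  Q = [1, 2] / [3]
  Insert 5 (step 4): P = [2, 5] / [3, 6];  Q = [1, 2] / [3, 4]
  Insert 9 (step 5): P = [2, 5, 9] / [3, 6];  Q = [1, 2, 5] / [3, 4]
  Insert 1 (step 6): P = [1, 5, 9] / [2, 6] / [3];  Q = [1, 2, 5] / [3, 4] / [6]
  Insert 8 (step 7): P = [1, 5, 8] / [2, 6, 9] / [3];  Q = [1, 2, 5] / [3, 4, 7] / [6]
  Insert 4 (step 8): P = [1, 4, 8] / [2, 5, 9] / [3, 6];  Q = [1, 2, 5] / [3, 4, 7] / [6, 8]
  Insert 7 (step 9): P = [1, 4, 7] / [2, 5, 8] / [3, 6, 9];  Q = [1, 2, 5] / [3, 4, 7] / [6, 8, 9]
Final shape: (3, 3, 3).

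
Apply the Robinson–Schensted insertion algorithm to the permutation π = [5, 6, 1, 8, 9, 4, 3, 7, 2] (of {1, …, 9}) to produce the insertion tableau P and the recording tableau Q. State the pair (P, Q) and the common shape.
P = [1, 2, 7, 9] / [3, 6, 8] / [4] / [5];  Q = [1, 2, 4, 5] / [3, 6, 8] / [7] / [9];  common shape = (4, 3, 1, 1)

Row-insert the values π_1, π_2, … into P one at a time, bumping the leftmost entry strictly greater than the inserted value down to the next row. The recording tableau Q records, in position (i, j), the step at which that cell was added to P.
  Insert 5 (step 1): P = [5];  Q = [1]
  Insert 6 (step 2): P = [5, 6];  Q = [1, 2]
  Insert 1 (step 3): P = [1, 6] / [5];  Q = [1, 2] / [3]
  Insert 8 (step 4): P = [1, 6, 8] / [5];  Q = [1, 2, 4] / [3]
  Insert 9 (step 5): P = [1, 6, 8, 9] / [5];  Q = [1, 2, 4, 5] / [3]
  Insert 4 (step 6): P = [1, 4, 8, 9] / [5, 6];  Q = [1, 2, 4, 5] / [3, 6]
  Insert 3 (step 7): P = [1, 3, 8, 9] / [4, 6] / [5];  Q = [1, 2, 4, 5] / [3, 6] / [7]
  Insert 7 (step 8): P = [1, 3, 7, 9] / [4, 6, 8] / [5];  Q = [1, 2, 4, 5] / [3, 6, 8] / [7]
  Insert 2 (step 9): P = [1, 2, 7, 9] / [3, 6, 8] / [4] / [5];  Q = [1, 2, 4, 5] / [3, 6, 8] / [7] / [9]
Final shape: (4, 3, 1, 1).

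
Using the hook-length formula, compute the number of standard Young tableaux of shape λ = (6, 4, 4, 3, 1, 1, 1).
# SYT of shape (6, 4, 4, 3, 1, 1, 1) = 145495350

Hook-length formula: f^λ = n! / Π hook(c), product over all cells c of the Young diagram. For λ = (6, 4, 4, 3, 1, 1, 1), n = 20 boxes. Hook lengths by row (left-to-right, top-to-bottom): [12, 8, 7, 5, 2, 1]; [9, 5, 4, 2]; [8, 4, 3, 1]; [6, 2, 1]; [3]; [2]; [1]. Product of hooks = 16721510400. So f^λ = 20! / 16721510400 = 2432902008176640000 / 16721510400 = 145495350.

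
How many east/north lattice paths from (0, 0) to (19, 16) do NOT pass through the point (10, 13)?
Number of paths = 3808234430

Total paths from (0, 0) to (19, 16): C(35, 19) = 4059928950. Paths through (10, 13): (paths (0, 0) → (10, 13)) × (paths (10, 13) → (19, 16)) = C(23, 10) · C(12, 9) = 1144066 · 220 = 251694520. Avoidance count = 4059928950 − 251694520 = 3808234430.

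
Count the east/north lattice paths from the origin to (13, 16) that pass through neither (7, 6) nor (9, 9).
Number of paths = 43740387

Inclusion–exclusion. Total paths: C(29, 13) = 67863915. Through P₁: C(13, 7)·C(16, 6) = 13741728. Through P₂: C(18, 9)·C(11, 4) = 16044600. Since P₁ is strictly southwest of P₂, a monotone path through both must visit P₁ then P₂; paths through both = C(13, 7)·C(5, 2)·C(11, 4) = 5662800. Avoid both = 67863915 − 13741728 − 16044600 + 5662800 = 43740387.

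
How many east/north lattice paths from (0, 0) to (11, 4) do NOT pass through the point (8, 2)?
Number of paths = 915

Total paths from (0, 0) to (11, 4): C(15, 11) = 1365. Paths through (8, 2): (paths (0, 0) → (8, 2)) × (paths (8, 2) → (11, 4)) = C(10, 8) · C(5, 3) = 45 · 10 = 450. Avoidance count = 1365 − 450 = 915.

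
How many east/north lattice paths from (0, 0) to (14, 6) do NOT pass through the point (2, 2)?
Number of paths = 27840

Total paths from (0, 0) to (14, 6): C(20, 14) = 38760. Paths through (2, 2): (paths (0, 0) → (2, 2)) × (paths (2, 2) → (14, 6)) = C(4, 2) · C(16, 12) = 6 · 1820 = 10920. Avoidance count = 38760 − 10920 = 27840.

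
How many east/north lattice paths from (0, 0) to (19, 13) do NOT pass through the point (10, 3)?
Number of paths = 320953492

Total paths from (0, 0) to (19, 13): C(32, 19) = 347373600. Paths through (10, 3): (paths (0, 0) → (10, 3)) × (paths (10, 3) → (19, 13)) = C(13, 10) · C(19, 9) = 286 · 92378 = 26420108. Avoidance count = 347373600 − 26420108 = 320953492.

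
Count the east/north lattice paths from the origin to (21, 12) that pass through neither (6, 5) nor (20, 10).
Number of paths = 202007355

Inclusion–exclusion. Total paths: C(33, 21) = 354817320. Through P₁: C(11, 6)·C(22, 15) = 78791328. Through P₂: C(30, 20)·C(3, 1) = 90135045. Since P₁ is strictly southwest of P₂, a monotone path through both must visit P₁ then P₂; paths through both = C(11, 6)·C(19, 14)·C(3, 1) = 16116408. Avoid both = 354817320 − 78791328 − 90135045 + 16116408 = 202007355.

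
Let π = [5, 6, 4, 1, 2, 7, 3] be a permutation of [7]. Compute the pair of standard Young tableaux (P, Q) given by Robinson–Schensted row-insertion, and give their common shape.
P = [1, 2, 3] / [4, 6, 7] / [5];  Q = [1, 2, 6] / [3, 5, 7] / [4];  common shape = (3, 3, 1)

Row-insert the values π_1, π_2, … into P one at a time, bumping the leftmost entry strictly greater than the inserted value down to the next row. The recording tableau Q records, in position (i, j), the step at which that cell was added to P.
  Insert 5 (step 1): P = [5];  Q = [1]
  Insert 6 (step 2): P = [5, 6];  Q = [1, 2]
  Insert 4 (step 3): P = [4, 6] / [5];  Q = [1, 2] / [3]
  Insert 1 (step 4): P = [1, 6] / [4] / [5];  Q = [1, 2] / [3] / [4]
  Insert 2 (step 5): P = [1, 2] / [4, 6] / [5];  Q = [1, 2] / [3, 5] / [4]
  Insert 7 (step 6): P = [1, 2, 7] / [4, 6] / [5];  Q = [1, 2, 6] / [3, 5] / [4]
  Insert 3 (step 7): P = [1, 2, 3] / [4, 6, 7] / [5];  Q = [1, 2, 6] / [3, 5, 7] / [4]
Final shape: (3, 3, 1).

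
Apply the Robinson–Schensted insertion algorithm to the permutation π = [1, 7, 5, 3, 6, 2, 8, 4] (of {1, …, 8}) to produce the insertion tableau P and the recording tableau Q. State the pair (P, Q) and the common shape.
P = [1, 2, 4, 8] / [3, 6] / [5] / [7];  Q = [1, 2, 5, 7] / [3, 8] / [4] / [6];  common shape = (4, 2, 1, 1)

Row-insert the values π_1, π_2, … into P one at a time, bumping the leftmost entry strictly greater than the inserted value down to the next row. The recording tableau Q records, in position (i, j), the step at which that cell was added to P.
  Insert 1 (step 1): P = [1];  Q = [1]
  Insert 7 (step 2): P = [1, 7];  Q = [1, 2]
  Insert 5 (step 3): P = [1, 5] / [7];  Q = [1, 2] / [3]
  Insert 3 (step 4): P = [1, 3] / [5] / [7];  Q = [1, 2] / [3] / [4]
  Insert 6 (step 5): P = [1, 3, 6] / [5] / [7];  Q = [1, 2, 5] / [3] / [4]
  Insert 2 (step 6): P = [1, 2, 6] / [3] / [5] / [7];  Q = [1, 2, 5] / [3] / [4] / [6]
  Insert 8 (step 7): P = [1, 2, 6, 8] / [3] / [5] / [7];  Q = [1, 2, 5, 7] / [3] / [4] / [6]
  Insert 4 (step 8): P = [1, 2, 4, 8] / [3, 6] / [5] / [7];  Q = [1, 2, 5, 7] / [3, 8] / [4] / [6]
Final shape: (4, 2, 1, 1).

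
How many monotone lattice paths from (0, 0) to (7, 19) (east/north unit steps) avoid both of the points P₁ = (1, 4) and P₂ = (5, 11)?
Number of paths = 264170

Inclusion–exclusion. Total paths: C(26, 7) = 657800. Through P₁: C(5, 1)·C(21, 6) = 271320. Through P₂: C(16, 5)·C(10, 2) = 196560. Since P₁ is strictly southwest of P₂, a monotone path through both must visit P₁ then P₂; paths through both = C(5, 1)·C(11, 4)·C(10, 2) = 74250. Avoid both = 657800 − 271320 − 196560 + 74250 = 264170.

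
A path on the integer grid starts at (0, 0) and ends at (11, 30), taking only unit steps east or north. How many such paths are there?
Number of paths = 3159461968

A monotone lattice path from (0, 0) to (11, 30) consists of 11 east steps and 30 north steps in some order, so it is determined by which 11 of the 41 steps are east. The count is C(41, 11) = 3159461968.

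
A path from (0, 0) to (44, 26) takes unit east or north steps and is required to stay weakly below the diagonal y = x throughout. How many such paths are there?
Number of paths = 4717672062915032088

By the reflection principle (André's argument), the number of monotone paths to (44, 26) with n ≤ m that never go above y = x is C(70, 44) − C(70, 45) = 11173433833219812840 − 6455761770304780752 = 4717672062915032088.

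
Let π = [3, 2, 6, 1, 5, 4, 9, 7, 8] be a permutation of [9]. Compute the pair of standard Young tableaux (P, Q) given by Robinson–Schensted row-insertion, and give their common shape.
P = [1, 4, 7, 8] / [2, 5, 9] / [3, 6];  Q = [1, 3, 7, 9] / [2, 5, 8] / [4, 6];  common shape = (4, 3, 2)

Row-insert the values π_1, π_2, … into P one at a time, bumping the leftmost entry strictly greater than the inserted value down to the next row. The recording tableau Q records, in position (i, j), the step at which that cell was added to P.
  Insert 3 (step 1): P = [3];  Q = [1]
  Insert 2 (step 2): P = [2] / [3];  Q = [1] / [2]
  Insert 6 (step 3): P = [2, 6] / [3];  Q = [1, 3] / [2]
  Insert 1 (step 4): P = [1, 6] / [2] / [3];  Q = [1, 3] / [2] / [4]
  Insert 5 (step 5): P = [1, 5] / [2, 6] / [3];  Q = [1, 3] / [2, 5] / [4]
  Insert 4 (step 6): P = [1, 4] / [2, 5] / [3, 6];  Q = [1, 3] / [2, 5] / [4, 6]
  Insert 9 (step 7): P = [1, 4, 9] / [2, 5] / [3, 6];  Q = [1, 3, 7] / [2, 5] / [4, 6]
  Insert 7 (step 8): P = [1, 4, 7] / [2, 5, 9] / [3, 6];  Q = [1, 3, 7] / [2, 5, 8] / [4, 6]
  Insert 8 (step 9): P = [1, 4, 7, 8] / [2, 5, 9] / [3, 6];  Q = [1, 3, 7, 9] / [2, 5, 8] / [4, 6]
Final shape: (4, 3, 2).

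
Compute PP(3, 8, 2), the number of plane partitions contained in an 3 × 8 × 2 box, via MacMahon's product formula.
PP(3, 8, 2) = 9075

Evaluate the triple product over i = 1..3, j = 1..8, k = 1..2. The factors are (2/1) · (3/2) · (3/2) · (4/3) · (4/3) · (5/4) · (5/4) · (6/5) · … (48 factors total). The numerators and denominators telescope so the product is an integer; carrying out the multiplication exactly gives PP(3, 8, 2) = 9075.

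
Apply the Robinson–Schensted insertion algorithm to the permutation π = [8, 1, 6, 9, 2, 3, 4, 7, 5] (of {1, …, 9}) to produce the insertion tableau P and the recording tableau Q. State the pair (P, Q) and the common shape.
P = [1, 2, 3, 4, 5] / [6, 7] / [8, 9];  Q = [1, 3, 4, 7, 8] / [2, 6] / [5, 9];  common shape = (5, 2, 2)

Row-insert the values π_1, π_2, … into P one at a time, bumping the leftmost entry strictly greater than the inserted value down to the next row. The recording tableau Q records, in position (i, j), the step at which that cell was added to P.
  Insert 8 (step 1): P = [8];  Q = [1]
  Insert 1 (step 2): P = [1] / [8];  Q = [1] / [2]
  Insert 6 (step 3): P = [1, 6] / [8];  Q = [1, 3] / [2]
  Insert 9 (step 4): P = [1, 6, 9] / [8];  Q = [1, 3, 4] / [2]
  Insert 2 (step 5): P = [1, 2, 9] / [6] / [8];  Q = [1, 3, 4] / [2] / [5]
  Insert 3 (step 6): P = [1, 2, 3] / [6, 9] / [8];  Q = [1, 3, 4] / [2, 6] / [5]
  Insert 4 (step 7): P = [1, 2, 3, 4] / [6, 9] / [8];  Q = [1, 3, 4, 7] / [2, 6] / [5]
  Insert 7 (step 8): P = [1, 2, 3, 4, 7] / [6, 9] / [8];  Q = [1, 3, 4, 7, 8] / [2, 6] / [5]
  Insert 5 (step 9): P = [1, 2, 3, 4, 5] / [6, 7] / [8, 9];  Q = [1, 3, 4, 7, 8] / [2, 6] / [5, 9]
Final shape: (5, 2, 2).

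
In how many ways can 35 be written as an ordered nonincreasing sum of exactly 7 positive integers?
p(35, 7 parts) = 1367

Partitions of n into exactly k parts are in bijection with partitions of n − k into at most k parts (subtract 1 from each part). So p(35, exactly 7) = p(28, parts ≤ 7). Computing via the recurrence p(m, j) = p(m, j−1) + p(m−j, j) gives 1367.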